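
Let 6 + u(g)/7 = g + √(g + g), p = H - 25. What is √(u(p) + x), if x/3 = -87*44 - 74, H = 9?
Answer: 2*√(-2965 + 7*I*√2) ≈ 0.1818 + 108.9*I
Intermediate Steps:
p = -16 (p = 9 - 25 = -16)
x = -11706 (x = 3*(-87*44 - 74) = 3*(-3828 - 74) = 3*(-3902) = -11706)
u(g) = -42 + 7*g + 7*√2*√g (u(g) = -42 + 7*(g + √(g + g)) = -42 + 7*(g + √(2*g)) = -42 + 7*(g + √2*√g) = -42 + (7*g + 7*√2*√g) = -42 + 7*g + 7*√2*√g)
√(u(p) + x) = √((-42 + 7*(-16) + 7*√2*√(-16)) - 11706) = √((-42 - 112 + 7*√2*(4*I)) - 11706) = √((-42 - 112 + 28*I*√2) - 11706) = √((-154 + 28*I*√2) - 11706) = √(-11860 + 28*I*√2)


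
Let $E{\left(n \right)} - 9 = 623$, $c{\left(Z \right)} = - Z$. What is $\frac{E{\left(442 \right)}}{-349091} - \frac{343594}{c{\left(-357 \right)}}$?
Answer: $- \frac{119945798678}{124625487} \approx -962.45$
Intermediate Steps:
$E{\left(n \right)} = 632$ ($E{\left(n \right)} = 9 + 623 = 632$)
$\frac{E{\left(442 \right)}}{-349091} - \frac{343594}{c{\left(-357 \right)}} = \frac{632}{-349091} - \frac{343594}{\left(-1\right) \left(-357\right)} = 632 \left(- \frac{1}{349091}\right) - \frac{343594}{357} = - \frac{632}{349091} - \frac{343594}{357} = - \frac{119945798678}{124625487}$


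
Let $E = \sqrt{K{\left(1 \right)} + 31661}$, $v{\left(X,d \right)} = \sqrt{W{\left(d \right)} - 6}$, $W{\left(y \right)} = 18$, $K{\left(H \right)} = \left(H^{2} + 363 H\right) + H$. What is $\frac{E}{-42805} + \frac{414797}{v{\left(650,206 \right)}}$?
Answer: $- \frac{\sqrt{32026}}{42805} + \frac{414797 \sqrt{3}}{6} \approx 1.1974 \cdot 10^{5}$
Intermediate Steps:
$K{\left(H \right)} = H^{2} + 364 H$
$v{\left(X,d \right)} = 2 \sqrt{3}$ ($v{\left(X,d \right)} = \sqrt{18 - 6} = \sqrt{12} = 2 \sqrt{3}$)
$E = \sqrt{32026}$ ($E = \sqrt{1 \left(364 + 1\right) + 31661} = \sqrt{1 \cdot 365 + 31661} = \sqrt{365 + 31661} = \sqrt{32026} \approx 178.96$)
$\frac{E}{-42805} + \frac{414797}{v{\left(650,206 \right)}} = \frac{\sqrt{32026}}{-42805} + \frac{414797}{2 \sqrt{3}} = \sqrt{32026} \left(- \frac{1}{42805}\right) + 414797 \frac{\sqrt{3}}{6} = - \frac{\sqrt{32026}}{42805} + \frac{414797 \sqrt{3}}{6}$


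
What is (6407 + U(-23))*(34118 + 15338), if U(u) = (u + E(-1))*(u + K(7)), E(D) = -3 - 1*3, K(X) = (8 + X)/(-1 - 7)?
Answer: 352540914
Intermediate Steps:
K(X) = -1 - X/8 (K(X) = (8 + X)/(-8) = (8 + X)*(-⅛) = -1 - X/8)
E(D) = -6 (E(D) = -3 - 3 = -6)
U(u) = (-6 + u)*(-15/8 + u) (U(u) = (u - 6)*(u + (-1 - ⅛*7)) = (-6 + u)*(u + (-1 - 7/8)) = (-6 + u)*(u - 15/8) = (-6 + u)*(-15/8 + u))
(6407 + U(-23))*(34118 + 15338) = (6407 + (45/4 + (-23)² - 63/8*(-23)))*(34118 + 15338) = (6407 + (45/4 + 529 + 1449/8))*49456 = (6407 + 5771/8)*49456 = (57027/8)*49456 = 352540914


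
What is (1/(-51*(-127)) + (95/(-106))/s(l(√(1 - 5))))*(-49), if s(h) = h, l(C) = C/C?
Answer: 30145241/686562 ≈ 43.908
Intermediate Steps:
l(C) = 1
(1/(-51*(-127)) + (95/(-106))/s(l(√(1 - 5))))*(-49) = (1/(-51*(-127)) + (95/(-106))/1)*(-49) = (-1/51*(-1/127) + (95*(-1/106))*1)*(-49) = (1/6477 - 95/106*1)*(-49) = (1/6477 - 95/106)*(-49) = -615209/686562*(-49) = 30145241/686562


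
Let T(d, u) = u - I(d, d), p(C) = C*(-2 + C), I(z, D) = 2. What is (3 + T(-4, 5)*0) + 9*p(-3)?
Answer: 138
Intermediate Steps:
T(d, u) = -2 + u (T(d, u) = u - 1*2 = u - 2 = -2 + u)
(3 + T(-4, 5)*0) + 9*p(-3) = (3 + (-2 + 5)*0) + 9*(-3*(-2 - 3)) = (3 + 3*0) + 9*(-3*(-5)) = (3 + 0) + 9*15 = 3 + 135 = 138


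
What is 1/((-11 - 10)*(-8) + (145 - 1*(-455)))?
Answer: 1/768 ≈ 0.0013021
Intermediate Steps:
1/((-11 - 10)*(-8) + (145 - 1*(-455))) = 1/(-21*(-8) + (145 + 455)) = 1/(168 + 600) = 1/768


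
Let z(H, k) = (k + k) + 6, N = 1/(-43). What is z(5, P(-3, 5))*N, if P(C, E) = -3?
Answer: 0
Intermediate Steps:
N = -1/43 ≈ -0.023256
z(H, k) = 6 + 2*k (z(H, k) = 2*k + 6 = 6 + 2*k)
z(5, P(-3, 5))*N = (6 + 2*(-3))*(-1/43) = (6 - 6)*(-1/43) = 0*(-1/43) = 0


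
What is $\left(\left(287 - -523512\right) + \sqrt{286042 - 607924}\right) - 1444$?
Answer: $522355 + i \sqrt{321882} \approx 5.2236 \cdot 10^{5} + 567.35 i$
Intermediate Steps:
$\left(\left(287 - -523512\right) + \sqrt{286042 - 607924}\right) - 1444 = \left(\left(287 + 523512\right) + \sqrt{-321882}\right) - 1444 = \left(523799 + i \sqrt{321882}\right) - 1444 = 522355 + i \sqrt{321882}$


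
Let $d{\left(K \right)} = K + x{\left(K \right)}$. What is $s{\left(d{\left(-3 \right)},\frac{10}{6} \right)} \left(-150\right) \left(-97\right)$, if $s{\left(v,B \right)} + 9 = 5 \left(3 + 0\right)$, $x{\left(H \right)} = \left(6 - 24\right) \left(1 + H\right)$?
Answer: $87300$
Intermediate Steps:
$x{\left(H \right)} = -18 - 18 H$ ($x{\left(H \right)} = \left(6 - 24\right) \left(1 + H\right) = - 18 \left(1 + H\right) = -18 - 18 H$)
$d{\left(K \right)} = -18 - 17 K$ ($d{\left(K \right)} = K - \left(18 + 18 K\right) = -18 - 17 K$)
$s{\left(v,B \right)} = 6$ ($s{\left(v,B \right)} = -9 + 5 \left(3 + 0\right) = -9 + 5 \cdot 3 = -9 + 15 = 6$)
$s{\left(d{\left(-3 \right)},\frac{10}{6} \right)} \left(-150\right) \left(-97\right) = 6 \left(-150\right) \left(-97\right) = \left(-900\right) \left(-97\right) = 87300$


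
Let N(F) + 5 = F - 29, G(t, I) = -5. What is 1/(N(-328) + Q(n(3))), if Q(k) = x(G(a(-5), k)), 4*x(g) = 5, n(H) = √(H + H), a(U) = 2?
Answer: -4/1443 ≈ -0.0027720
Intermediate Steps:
n(H) = √2*√H (n(H) = √(2*H) = √2*√H)
x(g) = 5/4 (x(g) = (¼)*5 = 5/4)
N(F) = -34 + F (N(F) = -5 + (F - 29) = -5 + (-29 + F) = -34 + F)
Q(k) = 5/4
1/(N(-328) + Q(n(3))) = 1/((-34 - 328) + 5/4) = 1/(-362 + 5/4) = 1/(-1443/4) = -4/1443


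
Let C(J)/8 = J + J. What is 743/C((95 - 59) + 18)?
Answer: 743/864 ≈ 0.85995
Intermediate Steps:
C(J) = 16*J (C(J) = 8*(J + J) = 8*(2*J) = 16*J)
743/C((95 - 59) + 18) = 743/((16*((95 - 59) + 18))) = 743/((16*(36 + 18))) = 743/((16*54)) = 743/864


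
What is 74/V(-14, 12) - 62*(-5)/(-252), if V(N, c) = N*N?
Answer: -376/441 ≈ -0.85261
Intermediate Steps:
V(N, c) = N²
74/V(-14, 12) - 62*(-5)/(-252) = 74/((-14)²) - 62*(-5)/(-252) = 74/196 + 310*(-1/252) = 74*(1/196) - 155/126 = 37/98 - 155/126 = -376/441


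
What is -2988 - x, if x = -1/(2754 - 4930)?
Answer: -6501889/2176 ≈ -2988.0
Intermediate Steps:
x = 1/2176 (x = -1/(-2176) = -1*(-1/2176) = 1/2176 ≈ 0.00045956)
-2988 - x = -2988 - 1*1/2176 = -2988 - 1/2176 = -6501889/2176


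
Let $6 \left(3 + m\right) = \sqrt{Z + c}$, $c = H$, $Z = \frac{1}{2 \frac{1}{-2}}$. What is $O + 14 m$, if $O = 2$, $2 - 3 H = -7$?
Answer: $-40 + \frac{7 \sqrt{2}}{3} \approx -36.7$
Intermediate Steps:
$H = 3$ ($H = \frac{2}{3} - - \frac{7}{3} = \frac{2}{3} + \frac{7}{3} = 3$)
$Z = -1$ ($Z = \frac{1}{2 \left(- \frac{1}{2}\right)} = \frac{1}{-1} = -1$)
$c = 3$
$m = -3 + \frac{\sqrt{2}}{6}$ ($m = -3 + \frac{\sqrt{-1 + 3}}{6} = -3 + \frac{\sqrt{2}}{6} \approx -2.7643$)
$O + 14 m = 2 + 14 \left(-3 + \frac{\sqrt{2}}{6}\right) = 2 - \left(42 - \frac{7 \sqrt{2}}{3}\right) = -40 + \frac{7 \sqrt{2}}{3}$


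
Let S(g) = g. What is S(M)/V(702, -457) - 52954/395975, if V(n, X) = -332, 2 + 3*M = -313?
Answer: 23996647/131463700 ≈ 0.18253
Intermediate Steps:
M = -105 (M = -⅔ + (⅓)*(-313) = -⅔ - 313/3 = -105)
S(M)/V(702, -457) - 52954/395975 = -105/(-332) - 52954/395975 = -105*(-1/332) - 52954*1/395975 = 105/332 - 52954/395975 = 23996647/131463700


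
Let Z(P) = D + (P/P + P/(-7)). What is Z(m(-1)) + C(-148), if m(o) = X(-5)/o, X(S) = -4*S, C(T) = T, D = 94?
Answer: -351/7 ≈ -50.143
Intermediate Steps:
m(o) = 20/o (m(o) = (-4*(-5))/o = 20/o)
Z(P) = 95 - P/7 (Z(P) = 94 + (P/P + P/(-7)) = 94 + (1 + P*(-⅐)) = 94 + (1 - P/7) = 95 - P/7)
Z(m(-1)) + C(-148) = (95 - 20/(7*(-1))) - 148 = (95 - 20*(-1)/7) - 148 = (95 - ⅐*(-20)) - 148 = (95 + 20/7) - 148 = 685/7 - 148 = -351/7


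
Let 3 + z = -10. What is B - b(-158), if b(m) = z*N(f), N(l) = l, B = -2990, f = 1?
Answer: -2977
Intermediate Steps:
z = -13 (z = -3 - 10 = -13)
b(m) = -13 (b(m) = -13*1 = -13)
B - b(-158) = -2990 - 1*(-13) = -2990 + 13 = -2977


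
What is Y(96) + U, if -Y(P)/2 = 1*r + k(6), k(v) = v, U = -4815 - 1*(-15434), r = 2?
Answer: 10603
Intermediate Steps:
U = 10619 (U = -4815 + 15434 = 10619)
Y(P) = -16 (Y(P) = -2*(1*2 + 6) = -2*(2 + 6) = -2*8 = -16)
Y(96) + U = -16 + 10619 = 10603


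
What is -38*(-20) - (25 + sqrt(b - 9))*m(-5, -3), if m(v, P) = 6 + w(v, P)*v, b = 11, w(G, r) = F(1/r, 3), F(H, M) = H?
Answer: 1705/3 - 23*sqrt(2)/3 ≈ 557.49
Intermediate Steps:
w(G, r) = 1/r
m(v, P) = 6 + v/P
-38*(-20) - (25 + sqrt(b - 9))*m(-5, -3) = -38*(-20) - (25 + sqrt(11 - 9))*(6 - 5/(-3)) = 760 - (25 + sqrt(2))*(6 - 5*(-1/3)) = 760 - (25 + sqrt(2))*(6 + 5/3) = 760 - (25 + sqrt(2))*23/3 = 760 - (575/3 + 23*sqrt(2)/3) = 760 + (-575/3 - 23*sqrt(2)/3) = 1705/3 - 23*sqrt(2)/3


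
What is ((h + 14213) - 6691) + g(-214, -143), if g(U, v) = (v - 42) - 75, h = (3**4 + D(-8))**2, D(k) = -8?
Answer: 12591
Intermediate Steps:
h = 5329 (h = (3**4 - 8)**2 = (81 - 8)**2 = 73**2 = 5329)
g(U, v) = -117 + v (g(U, v) = (-42 + v) - 75 = -117 + v)
((h + 14213) - 6691) + g(-214, -143) = ((5329 + 14213) - 6691) + (-117 - 143) = (19542 - 6691) - 260 = 12851 - 260 = 12591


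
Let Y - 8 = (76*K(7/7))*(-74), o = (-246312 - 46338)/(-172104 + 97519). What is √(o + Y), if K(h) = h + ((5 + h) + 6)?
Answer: I*√16266001561446/14917 ≈ 270.37*I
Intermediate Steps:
o = 58530/14917 (o = -292650/(-74585) = -292650*(-1/74585) = 58530/14917 ≈ 3.9237)
K(h) = 11 + 2*h (K(h) = h + (11 + h) = 11 + 2*h)
Y = -73104 (Y = 8 + (76*(11 + 2*(7/7)))*(-74) = 8 + (76*(11 + 2*(7*(⅐))))*(-74) = 8 + (76*(11 + 2*1))*(-74) = 8 + (76*(11 + 2))*(-74) = 8 + (76*13)*(-74) = 8 + 988*(-74) = 8 - 73112 = -73104)
√(o + Y) = √(58530/14917 - 73104) = √(-1090433838/14917) = I*√16266001561446/14917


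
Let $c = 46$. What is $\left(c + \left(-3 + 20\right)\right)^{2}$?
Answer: $3969$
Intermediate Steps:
$\left(c + \left(-3 + 20\right)\right)^{2} = \left(46 + \left(-3 + 20\right)\right)^{2} = \left(46 + 17\right)^{2} = 63^{2} = 3969$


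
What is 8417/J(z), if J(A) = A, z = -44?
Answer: -8417/44 ≈ -191.30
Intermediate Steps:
8417/J(z) = 8417/(-44) = 8417*(-1/44) = -8417/44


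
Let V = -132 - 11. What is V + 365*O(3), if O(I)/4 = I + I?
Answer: 8617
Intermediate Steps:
V = -143
O(I) = 8*I (O(I) = 4*(I + I) = 4*(2*I) = 8*I)
V + 365*O(3) = -143 + 365*(8*3) = -143 + 365*24 = -143 + 8760 = 8617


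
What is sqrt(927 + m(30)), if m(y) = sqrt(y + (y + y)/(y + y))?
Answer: sqrt(927 + sqrt(31)) ≈ 30.538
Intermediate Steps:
m(y) = sqrt(1 + y) (m(y) = sqrt(y + (2*y)/((2*y))) = sqrt(y + (2*y)*(1/(2*y))) = sqrt(y + 1) = sqrt(1 + y))
sqrt(927 + m(30)) = sqrt(927 + sqrt(1 + 30)) = sqrt(927 + sqrt(31))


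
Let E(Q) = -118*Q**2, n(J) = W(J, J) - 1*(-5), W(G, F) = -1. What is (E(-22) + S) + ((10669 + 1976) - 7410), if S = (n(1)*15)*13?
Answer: -51097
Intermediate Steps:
n(J) = 4 (n(J) = -1 - 1*(-5) = -1 + 5 = 4)
S = 780 (S = (4*15)*13 = 60*13 = 780)
(E(-22) + S) + ((10669 + 1976) - 7410) = (-118*(-22)**2 + 780) + ((10669 + 1976) - 7410) = (-118*484 + 780) + (12645 - 7410) = (-57112 + 780) + 5235 = -56332 + 5235 = -51097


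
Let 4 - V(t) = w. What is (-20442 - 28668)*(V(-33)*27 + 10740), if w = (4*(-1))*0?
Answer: -532745280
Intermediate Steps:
w = 0 (w = -4*0 = 0)
V(t) = 4 (V(t) = 4 - 1*0 = 4 + 0 = 4)
(-20442 - 28668)*(V(-33)*27 + 10740) = (-20442 - 28668)*(4*27 + 10740) = -49110*(108 + 10740) = -49110*10848 = -532745280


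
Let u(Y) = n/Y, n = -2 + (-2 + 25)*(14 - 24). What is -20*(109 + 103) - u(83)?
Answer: -351688/83 ≈ -4237.2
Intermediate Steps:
n = -232 (n = -2 + 23*(-10) = -2 - 230 = -232)
u(Y) = -232/Y
-20*(109 + 103) - u(83) = -20*(109 + 103) - (-232)/83 = -20*212 - (-232)/83 = -4240 - 1*(-232/83) = -4240 + 232/83 = -351688/83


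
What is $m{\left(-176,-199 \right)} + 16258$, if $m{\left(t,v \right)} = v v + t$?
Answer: $55683$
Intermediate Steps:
$m{\left(t,v \right)} = t + v^{2}$ ($m{\left(t,v \right)} = v^{2} + t = t + v^{2}$)
$m{\left(-176,-199 \right)} + 16258 = \left(-176 + \left(-199\right)^{2}\right) + 16258 = \left(-176 + 39601\right) + 16258 = 39425 + 16258 = 55683$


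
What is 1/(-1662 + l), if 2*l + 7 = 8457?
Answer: 1/2563 ≈ 0.00039017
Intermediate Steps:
l = 4225 (l = -7/2 + (½)*8457 = -7/2 + 8457/2 = 4225)
1/(-1662 + l) = 1/(-1662 + 4225) = 1/2563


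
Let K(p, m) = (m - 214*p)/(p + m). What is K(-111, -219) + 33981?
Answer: 746013/22 ≈ 33910.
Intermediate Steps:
K(p, m) = (m - 214*p)/(m + p)
K(-111, -219) + 33981 = (-219 - 214*(-111))/(-219 - 111) + 33981 = (-219 + 23754)/(-330) + 33981 = -1/330*23535 + 33981 = -1569/22 + 33981 = 746013/22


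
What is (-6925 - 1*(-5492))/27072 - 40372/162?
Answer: -60732385/243648 ≈ -249.26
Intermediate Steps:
(-6925 - 1*(-5492))/27072 - 40372/162 = (-6925 + 5492)*(1/27072) - 40372*1/162 = -1433*1/27072 - 20186/81 = -1433/27072 - 20186/81 = -60732385/243648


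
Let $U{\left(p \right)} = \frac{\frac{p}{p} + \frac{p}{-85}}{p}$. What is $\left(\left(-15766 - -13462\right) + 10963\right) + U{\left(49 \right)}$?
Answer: $\frac{36064771}{4165} \approx 8659.0$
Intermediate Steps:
$U{\left(p \right)} = \frac{1 - \frac{p}{85}}{p}$ ($U{\left(p \right)} = \frac{1 + p \left(- \frac{1}{85}\right)}{p} = \frac{1 - \frac{p}{85}}{p}$)
$\left(\left(-15766 - -13462\right) + 10963\right) + U{\left(49 \right)} = \left(\left(-15766 - -13462\right) + 10963\right) + \frac{85 - 49}{85 \cdot 49} = \left(\left(-15766 + 13462\right) + 10963\right) + \frac{1}{85} \cdot \frac{1}{49} \left(85 - 49\right) = \left(-2304 + 10963\right) + \frac{1}{85} \cdot \frac{1}{49} \cdot 36 = 8659 + \frac{36}{4165} = \frac{36064771}{4165}$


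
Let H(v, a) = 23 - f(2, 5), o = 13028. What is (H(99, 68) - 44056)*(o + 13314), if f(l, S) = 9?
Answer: -1160154364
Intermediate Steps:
H(v, a) = 14 (H(v, a) = 23 - 1*9 = 23 - 9 = 14)
(H(99, 68) - 44056)*(o + 13314) = (14 - 44056)*(13028 + 13314) = -44042*26342 = -1160154364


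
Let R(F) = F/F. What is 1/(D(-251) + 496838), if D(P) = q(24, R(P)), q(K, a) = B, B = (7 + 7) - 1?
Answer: 1/496851 ≈ 2.0127e-6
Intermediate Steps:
B = 13 (B = 14 - 1 = 13)
R(F) = 1
q(K, a) = 13
D(P) = 13
1/(D(-251) + 496838) = 1/(13 + 496838) = 1/496851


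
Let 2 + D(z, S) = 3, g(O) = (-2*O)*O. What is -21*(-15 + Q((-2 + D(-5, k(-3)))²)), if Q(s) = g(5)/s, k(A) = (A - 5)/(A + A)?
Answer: 1365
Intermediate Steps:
k(A) = (-5 + A)/(2*A) (k(A) = (-5 + A)/((2*A)) = (-5 + A)*(1/(2*A)) = (-5 + A)/(2*A))
g(O) = -2*O²
D(z, S) = 1 (D(z, S) = -2 + 3 = 1)
Q(s) = -50/s (Q(s) = (-2*5²)/s = (-2*25)/s = -50/s)
-21*(-15 + Q((-2 + D(-5, k(-3)))²)) = -21*(-15 - 50/(-2 + 1)²) = -21*(-15 - 50/((-1)²)) = -21*(-15 - 50/1) = -21*(-15 - 50*1) = -21*(-15 - 50) = -21*(-65) = 1365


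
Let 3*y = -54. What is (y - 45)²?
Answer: 3969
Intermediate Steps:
y = -18 (y = (⅓)*(-54) = -18)
(y - 45)² = (-18 - 45)² = (-63)² = 3969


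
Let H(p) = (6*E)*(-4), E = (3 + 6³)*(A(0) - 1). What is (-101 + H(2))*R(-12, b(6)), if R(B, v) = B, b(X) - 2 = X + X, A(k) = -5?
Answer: -377220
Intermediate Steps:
b(X) = 2 + 2*X (b(X) = 2 + (X + X) = 2 + 2*X)
E = -1314 (E = (3 + 6³)*(-5 - 1) = (3 + 216)*(-6) = 219*(-6) = -1314)
H(p) = 31536 (H(p) = (6*(-1314))*(-4) = -7884*(-4) = 31536)
(-101 + H(2))*R(-12, b(6)) = (-101 + 31536)*(-12) = 31435*(-12) = -377220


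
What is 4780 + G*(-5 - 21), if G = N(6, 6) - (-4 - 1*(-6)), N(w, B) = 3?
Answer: 4754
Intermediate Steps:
G = 1 (G = 3 - (-4 - 1*(-6)) = 3 - (-4 + 6) = 3 - 1*2 = 3 - 2 = 1)
4780 + G*(-5 - 21) = 4780 + 1*(-5 - 21) = 4780 + 1*(-26) = 4780 - 26 = 4754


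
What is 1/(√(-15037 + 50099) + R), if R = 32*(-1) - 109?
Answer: 3/323 + √35062/15181 ≈ 0.021622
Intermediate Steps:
R = -141 (R = -32 - 109 = -141)
1/(√(-15037 + 50099) + R) = 1/(√(-15037 + 50099) - 141) = 1/(√35062 - 141) = 1/(-141 + √35062)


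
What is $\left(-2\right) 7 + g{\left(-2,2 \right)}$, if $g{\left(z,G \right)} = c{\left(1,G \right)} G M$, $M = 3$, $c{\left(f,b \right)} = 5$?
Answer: $16$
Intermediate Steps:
$g{\left(z,G \right)} = 15 G$ ($g{\left(z,G \right)} = 5 G 3 = 15 G$)
$\left(-2\right) 7 + g{\left(-2,2 \right)} = \left(-2\right) 7 + 15 \cdot 2 = -14 + 30 = 16$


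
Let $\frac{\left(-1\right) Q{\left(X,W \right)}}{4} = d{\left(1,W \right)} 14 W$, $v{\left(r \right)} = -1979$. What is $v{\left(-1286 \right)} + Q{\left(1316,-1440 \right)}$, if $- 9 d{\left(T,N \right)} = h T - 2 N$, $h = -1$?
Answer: $-25797819$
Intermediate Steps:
$d{\left(T,N \right)} = \frac{T}{9} + \frac{2 N}{9}$ ($d{\left(T,N \right)} = - \frac{- T - 2 N}{9} = \frac{T}{9} + \frac{2 N}{9}$)
$Q{\left(X,W \right)} = - 4 W \left(\frac{14}{9} + \frac{28 W}{9}\right)$ ($Q{\left(X,W \right)} = - 4 \left(\frac{1}{9} \cdot 1 + \frac{2 W}{9}\right) 14 W = - 4 \left(\frac{1}{9} + \frac{2 W}{9}\right) 14 W = - 4 \left(\frac{14}{9} + \frac{28 W}{9}\right) W = - 4 W \left(\frac{14}{9} + \frac{28 W}{9}\right)$)
$v{\left(-1286 \right)} + Q{\left(1316,-1440 \right)} = -1979 - - 8960 \left(1 + 2 \left(-1440\right)\right) = -1979 - - 8960 \left(1 - 2880\right) = -1979 - \left(-8960\right) \left(-2879\right) = -1979 - 25795840 = -25797819$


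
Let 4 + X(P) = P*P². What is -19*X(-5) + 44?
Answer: 2495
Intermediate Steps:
X(P) = -4 + P³ (X(P) = -4 + P*P² = -4 + P³)
-19*X(-5) + 44 = -19*(-4 + (-5)³) + 44 = -19*(-4 - 125) + 44 = -19*(-129) + 44 = 2451 + 44 = 2495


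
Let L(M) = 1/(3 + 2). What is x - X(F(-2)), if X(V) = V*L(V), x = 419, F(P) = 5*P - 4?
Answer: 2109/5 ≈ 421.80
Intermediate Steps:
L(M) = 1/5
F(P) = -4 + 5*P
X(V) = V/5 (X(V) = V*(1/5) = V/5)
x - X(F(-2)) = 419 - (-4 + 5*(-2))/5 = 419 - (-4 - 10)/5 = 419 - (-14)/5 = 419 - 1*(-14/5) = 419 + 14/5 = 2109/5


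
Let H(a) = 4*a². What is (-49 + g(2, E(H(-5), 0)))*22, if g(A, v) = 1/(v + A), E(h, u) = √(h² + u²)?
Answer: -54967/51 ≈ -1077.8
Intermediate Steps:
g(A, v) = 1/(A + v)
(-49 + g(2, E(H(-5), 0)))*22 = (-49 + 1/(2 + √((4*(-5)²)² + 0²)))*22 = (-49 + 1/(2 + √((4*25)² + 0)))*22 = (-49 + 1/(2 + √(100² + 0)))*22 = (-49 + 1/(2 + √(10000 + 0)))*22 = (-49 + 1/(2 + √10000))*22 = (-49 + 1/(2 + 100))*22 = (-49 + 1/102)*22 = -4997/102*22 = -54967/51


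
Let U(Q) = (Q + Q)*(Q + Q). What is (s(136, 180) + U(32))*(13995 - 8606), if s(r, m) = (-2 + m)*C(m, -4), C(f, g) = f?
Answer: 194736904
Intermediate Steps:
s(r, m) = m*(-2 + m) (s(r, m) = (-2 + m)*m = m*(-2 + m))
U(Q) = 4*Q**2 (U(Q) = (2*Q)*(2*Q) = 4*Q**2)
(s(136, 180) + U(32))*(13995 - 8606) = (180*(-2 + 180) + 4*32**2)*(13995 - 8606) = (180*178 + 4*1024)*5389 = (32040 + 4096)*5389 = 36136*5389 = 194736904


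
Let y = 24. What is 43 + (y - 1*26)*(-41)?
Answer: 125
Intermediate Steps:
43 + (y - 1*26)*(-41) = 43 + (24 - 1*26)*(-41) = 43 + (24 - 26)*(-41) = 43 - 2*(-41) = 43 + 82 = 125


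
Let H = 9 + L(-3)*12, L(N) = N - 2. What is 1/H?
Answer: -1/51 ≈ -0.019608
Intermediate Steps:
L(N) = -2 + N
H = -51 (H = 9 + (-2 - 3)*12 = 9 - 5*12 = 9 - 60 = -51)
1/H = 1/(-51) = -1/51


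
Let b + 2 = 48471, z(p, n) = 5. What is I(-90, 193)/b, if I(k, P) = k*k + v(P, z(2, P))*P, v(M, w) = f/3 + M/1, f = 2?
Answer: 136433/145407 ≈ 0.93828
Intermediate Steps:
b = 48469 (b = -2 + 48471 = 48469)
v(M, w) = 2/3 + M (v(M, w) = 2/3 + M/1 = 2*(1/3) + M*1 = 2/3 + M)
I(k, P) = k**2 + P*(2/3 + P) (I(k, P) = k*k + (2/3 + P)*P = k**2 + P*(2/3 + P))
I(-90, 193)/b = (193**2 + (-90)**2 + (2/3)*193)/48469 = (37249 + 8100 + 386/3)*(1/48469) = (136433/3)*(1/48469) = 136433/145407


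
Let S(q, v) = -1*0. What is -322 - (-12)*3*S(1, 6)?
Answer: -322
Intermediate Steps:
S(q, v) = 0
-322 - (-12)*3*S(1, 6) = -322 - (-12)*3*0 = -322 - (-12)*0 = -322 - 1*0 = -322 + 0 = -322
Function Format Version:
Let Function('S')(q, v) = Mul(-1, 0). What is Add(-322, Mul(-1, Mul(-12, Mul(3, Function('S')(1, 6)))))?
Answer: -322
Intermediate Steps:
Function('S')(q, v) = 0
Add(-322, Mul(-1, Mul(-12, Mul(3, Function('S')(1, 6))))) = Add(-322, Mul(-1, Mul(-12, Mul(3, 0)))) = Add(-322, Mul(-1, Mul(-12, 0))) = Add(-322, Mul(-1, 0)) = Add(-322, 0) = -322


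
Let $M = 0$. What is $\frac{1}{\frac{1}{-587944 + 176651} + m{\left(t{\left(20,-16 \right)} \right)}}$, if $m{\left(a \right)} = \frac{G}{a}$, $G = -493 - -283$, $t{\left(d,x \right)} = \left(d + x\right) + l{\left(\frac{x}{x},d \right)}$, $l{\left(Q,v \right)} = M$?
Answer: $- \frac{822586}{43185767} \approx -0.019048$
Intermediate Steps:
$l{\left(Q,v \right)} = 0$
$t{\left(d,x \right)} = d + x$ ($t{\left(d,x \right)} = \left(d + x\right) + 0 = d + x$)
$G = -210$ ($G = -493 + 283 = -210$)
$m{\left(a \right)} = - \frac{210}{a}$
$\frac{1}{\frac{1}{-587944 + 176651} + m{\left(t{\left(20,-16 \right)} \right)}} = \frac{1}{\frac{1}{-587944 + 176651} - \frac{210}{20 - 16}} = \frac{1}{\frac{1}{-411293} - \frac{210}{4}} = \frac{1}{- \frac{1}{411293} - \frac{105}{2}} = \frac{1}{- \frac{43185767}{822586}} = - \frac{822586}{43185767}$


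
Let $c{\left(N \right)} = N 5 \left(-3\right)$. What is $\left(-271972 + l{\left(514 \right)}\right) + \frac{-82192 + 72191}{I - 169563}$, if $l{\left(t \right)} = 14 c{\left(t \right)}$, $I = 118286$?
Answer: $- \frac{19480737623}{51277} \approx -3.7991 \cdot 10^{5}$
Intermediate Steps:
$c{\left(N \right)} = - 15 N$ ($c{\left(N \right)} = 5 N \left(-3\right) = - 15 N$)
$l{\left(t \right)} = - 210 t$ ($l{\left(t \right)} = 14 \left(- 15 t\right) = - 210 t$)
$\left(-271972 + l{\left(514 \right)}\right) + \frac{-82192 + 72191}{I - 169563} = \left(-271972 - 107940\right) + \frac{-82192 + 72191}{118286 - 169563} = \left(-271972 - 107940\right) - \frac{10001}{-51277} = -379912 - - \frac{10001}{51277} = -379912 + \frac{10001}{51277} = - \frac{19480737623}{51277}$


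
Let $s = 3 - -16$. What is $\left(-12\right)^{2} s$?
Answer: $2736$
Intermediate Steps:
$s = 19$ ($s = 3 + 16 = 19$)
$\left(-12\right)^{2} s = \left(-12\right)^{2} \cdot 19 = 144 \cdot 19 = 2736$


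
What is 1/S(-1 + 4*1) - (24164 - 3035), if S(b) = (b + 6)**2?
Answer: -1711448/81 ≈ -21129.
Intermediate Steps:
S(b) = (6 + b)**2
1/S(-1 + 4*1) - (24164 - 3035) = 1/((6 + (-1 + 4*1))**2) - (24164 - 3035) = 1/((6 + (-1 + 4))**2) - 1*21129 = 1/((6 + 3)**2) - 21129 = 1/(9**2) - 21129 = 1/81 - 21129 = -1711448/81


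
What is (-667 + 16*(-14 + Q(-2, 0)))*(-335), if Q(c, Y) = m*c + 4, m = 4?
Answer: 319925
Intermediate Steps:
Q(c, Y) = 4 + 4*c (Q(c, Y) = 4*c + 4 = 4 + 4*c)
(-667 + 16*(-14 + Q(-2, 0)))*(-335) = (-667 + 16*(-14 + (4 + 4*(-2))))*(-335) = (-667 + 16*(-14 + (4 - 8)))*(-335) = (-667 + 16*(-14 - 4))*(-335) = (-667 + 16*(-18))*(-335) = (-667 - 288)*(-335) = -955*(-335) = 319925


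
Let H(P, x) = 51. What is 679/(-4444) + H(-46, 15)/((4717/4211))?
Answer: 951195041/20962348 ≈ 45.376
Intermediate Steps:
679/(-4444) + H(-46, 15)/((4717/4211)) = 679/(-4444) + 51/((4717/4211)) = 679*(-1/4444) + 51/((4717*(1/4211))) = -679/4444 + 51/(4717/4211) = -679/4444 + 51*(4211/4717) = -679/4444 + 214761/4717 = 951195041/20962348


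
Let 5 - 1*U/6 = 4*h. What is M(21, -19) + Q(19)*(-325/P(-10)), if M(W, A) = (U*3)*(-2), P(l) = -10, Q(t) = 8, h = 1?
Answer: 224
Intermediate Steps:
U = 6 (U = 30 - 24 = 6)
M(W, A) = -36 (M(W, A) = (6*3)*(-2) = 18*(-2) = -36)
M(21, -19) + Q(19)*(-325/P(-10)) = -36 + 8*(-325/(-10)) = -36 + 8*(-325*(-⅒)) = -36 + 8*(65/2) = -36 + 260 = 224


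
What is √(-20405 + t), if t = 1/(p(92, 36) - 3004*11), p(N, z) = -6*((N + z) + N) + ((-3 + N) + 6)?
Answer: I*√23962904820474/34269 ≈ 142.85*I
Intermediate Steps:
p(N, z) = 3 - 11*N - 6*z (p(N, z) = -6*(z + 2*N) + (3 + N) = (-12*N - 6*z) + (3 + N) = 3 - 11*N - 6*z)
t = -1/34269 (t = 1/((3 - 11*92 - 6*36) - 3004*11) = 1/((3 - 1012 - 216) - 33044) = 1/(-1225 - 33044) = 1/(-34269) = -1/34269 ≈ -2.9181e-5)
√(-20405 + t) = √(-20405 - 1/34269) = √(-699258946/34269) = I*√23962904820474/34269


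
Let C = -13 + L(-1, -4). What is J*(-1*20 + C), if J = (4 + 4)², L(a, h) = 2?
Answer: -1984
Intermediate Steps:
C = -11 (C = -13 + 2 = -11)
J = 64 (J = 8² = 64)
J*(-1*20 + C) = 64*(-1*20 - 11) = 64*(-20 - 11) = 64*(-31) = -1984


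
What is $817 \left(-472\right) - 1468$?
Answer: $-387092$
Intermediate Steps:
$817 \left(-472\right) - 1468 = -385624 - 1468 = -387092$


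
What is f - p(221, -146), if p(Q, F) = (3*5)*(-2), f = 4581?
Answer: 4611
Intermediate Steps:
p(Q, F) = -30 (p(Q, F) = 15*(-2) = -30)
f - p(221, -146) = 4581 - 1*(-30) = 4581 + 30 = 4611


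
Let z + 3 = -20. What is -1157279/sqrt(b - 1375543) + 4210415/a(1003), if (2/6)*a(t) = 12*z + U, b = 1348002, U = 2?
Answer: -4210415/822 + 1157279*I*sqrt(27541)/27541 ≈ -5122.2 + 6973.5*I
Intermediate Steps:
z = -23 (z = -3 - 20 = -23)
a(t) = -822 (a(t) = 3*(12*(-23) + 2) = 3*(-276 + 2) = 3*(-274) = -822)
-1157279/sqrt(b - 1375543) + 4210415/a(1003) = -1157279/sqrt(1348002 - 1375543) + 4210415/(-822) = -1157279*(-I*sqrt(27541)/27541) + 4210415*(-1/822) = -1157279*(-I*sqrt(27541)/27541) - 4210415/822 = -(-1157279)*I*sqrt(27541)/27541 - 4210415/822 = 1157279*I*sqrt(27541)/27541 - 4210415/822 = -4210415/822 + 1157279*I*sqrt(27541)/27541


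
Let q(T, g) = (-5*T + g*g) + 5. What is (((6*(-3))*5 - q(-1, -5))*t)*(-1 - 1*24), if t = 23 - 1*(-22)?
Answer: 140625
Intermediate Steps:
q(T, g) = 5 + g² - 5*T (q(T, g) = (-5*T + g²) + 5 = (g² - 5*T) + 5 = 5 + g² - 5*T)
t = 45 (t = 23 + 22 = 45)
(((6*(-3))*5 - q(-1, -5))*t)*(-1 - 1*24) = (((6*(-3))*5 - (5 + (-5)² - 5*(-1)))*45)*(-1 - 1*24) = ((-18*5 - (5 + 25 + 5))*45)*(-1 - 24) = ((-90 - 1*35)*45)*(-25) = ((-90 - 35)*45)*(-25) = -125*45*(-25) = -5625*(-25) = 140625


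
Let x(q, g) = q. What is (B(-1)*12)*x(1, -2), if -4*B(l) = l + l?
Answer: 6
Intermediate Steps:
B(l) = -l/2 (B(l) = -(l + l)/4 = -l/2)
(B(-1)*12)*x(1, -2) = (-1/2*(-1)*12)*1 = ((1/2)*12)*1 = 6*1 = 6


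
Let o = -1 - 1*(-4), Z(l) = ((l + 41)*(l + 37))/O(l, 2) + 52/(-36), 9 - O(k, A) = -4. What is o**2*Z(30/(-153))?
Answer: 3857196/3757 ≈ 1026.7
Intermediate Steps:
O(k, A) = 13 (O(k, A) = 9 - 1*(-4) = 9 + 4 = 13)
Z(l) = -13/9 + (37 + l)*(41 + l)/13 (Z(l) = ((l + 41)*(l + 37))/13 + 52/(-36) = ((41 + l)*(37 + l))*(1/13) + 52*(-1/36) = ((37 + l)*(41 + l))*(1/13) - 13/9 = (37 + l)*(41 + l)/13 - 13/9 = -13/9 + (37 + l)*(41 + l)/13)
o = 3 (o = -1 + 4 = 3)
o**2*Z(30/(-153)) = 3**2*(13484/117 + 6*(30/(-153)) + (30/(-153))**2/13) = 9*(13484/117 + 6*(30*(-1/153)) + (30*(-1/153))**2/13) = 9*(13484/117 + 6*(-10/51) + (-10/51)**2/13) = 9*(13484/117 - 20/17 + (1/13)*(100/2601)) = 9*(13484/117 - 20/17 + 100/33813) = 9*(1285732/11271) = 3857196/3757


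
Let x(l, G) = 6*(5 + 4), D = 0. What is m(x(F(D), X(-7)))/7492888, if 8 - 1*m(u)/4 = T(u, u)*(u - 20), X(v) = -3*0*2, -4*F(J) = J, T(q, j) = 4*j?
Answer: -3668/936611 ≈ -0.0039162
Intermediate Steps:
F(J) = -J/4
X(v) = 0 (X(v) = 0*2 = 0)
x(l, G) = 54 (x(l, G) = 6*9 = 54)
m(u) = 32 - 16*u*(-20 + u) (m(u) = 32 - 4*4*u*(u - 20) = 32 - 4*4*u*(-20 + u) = 32 - 16*u*(-20 + u))
m(x(F(D), X(-7)))/7492888 = (32 - 16*54² + 320*54)/7492888 = (32 - 16*2916 + 17280)*(1/7492888) = (32 - 46656 + 17280)*(1/7492888) = -29344*1/7492888 = -3668/936611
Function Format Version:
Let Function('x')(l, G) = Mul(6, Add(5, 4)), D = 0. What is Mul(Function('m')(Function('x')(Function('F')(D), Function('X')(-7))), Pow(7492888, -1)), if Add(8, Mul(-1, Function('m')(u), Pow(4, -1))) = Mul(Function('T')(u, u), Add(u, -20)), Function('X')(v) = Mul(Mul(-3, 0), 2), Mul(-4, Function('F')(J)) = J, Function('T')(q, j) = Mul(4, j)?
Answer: Rational(-3668, 936611) ≈ -0.0039162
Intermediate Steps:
Function('F')(J) = Mul(Rational(-1, 4), J)
Function('X')(v) = 0 (Function('X')(v) = Mul(0, 2) = 0)
Function('x')(l, G) = 54 (Function('x')(l, G) = Mul(6, 9) = 54)
Function('m')(u) = Add(32, Mul(-16, u, Add(-20, u))) (Function('m')(u) = Add(32, Mul(-4, Mul(Mul(4, u), Add(u, -20)))) = Add(32, Mul(-4, Mul(Mul(4, u), Add(-20, u)))) = Add(32, Mul(-4, Mul(4, u, Add(-20, u)))) = Add(32, Mul(-16, u, Add(-20, u))))
Mul(Function('m')(Function('x')(Function('F')(D), Function('X')(-7))), Pow(7492888, -1)) = Mul(Add(32, Mul(-16, Pow(54, 2)), Mul(320, 54)), Pow(7492888, -1)) = Mul(Add(32, Mul(-16, 2916), 17280), Rational(1, 7492888)) = Mul(Add(32, -46656, 17280), Rational(1, 7492888)) = Mul(-29344, Rational(1, 7492888)) = Rational(-3668, 936611)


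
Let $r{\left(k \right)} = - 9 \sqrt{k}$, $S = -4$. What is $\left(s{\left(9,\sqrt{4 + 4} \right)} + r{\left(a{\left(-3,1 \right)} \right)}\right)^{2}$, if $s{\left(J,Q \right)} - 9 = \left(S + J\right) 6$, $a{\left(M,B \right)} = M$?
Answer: $1278 - 702 i \sqrt{3} \approx 1278.0 - 1215.9 i$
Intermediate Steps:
$s{\left(J,Q \right)} = -15 + 6 J$ ($s{\left(J,Q \right)} = 9 + \left(-4 + J\right) 6 = 9 + \left(-24 + 6 J\right) = -15 + 6 J$)
$\left(s{\left(9,\sqrt{4 + 4} \right)} + r{\left(a{\left(-3,1 \right)} \right)}\right)^{2} = \left(\left(-15 + 6 \cdot 9\right) - 9 \sqrt{-3}\right)^{2} = \left(\left(-15 + 54\right) - 9 i \sqrt{3}\right)^{2} = \left(39 - 9 i \sqrt{3}\right)^{2}$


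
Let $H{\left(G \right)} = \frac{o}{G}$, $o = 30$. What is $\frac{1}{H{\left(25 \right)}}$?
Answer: $\frac{5}{6} \approx 0.83333$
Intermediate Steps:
$H{\left(G \right)} = \frac{30}{G}$
$\frac{1}{H{\left(25 \right)}} = \frac{1}{30 \cdot \frac{1}{25}} = \frac{1}{\frac{6}{5}} = \frac{5}{6}$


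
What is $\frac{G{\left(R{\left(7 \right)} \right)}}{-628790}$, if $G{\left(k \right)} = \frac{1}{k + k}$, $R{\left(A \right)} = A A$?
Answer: $- \frac{1}{61621420} \approx -1.6228 \cdot 10^{-8}$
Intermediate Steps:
$R{\left(A \right)} = A^{2}$
$G{\left(k \right)} = \frac{1}{2 k}$
$\frac{G{\left(R{\left(7 \right)} \right)}}{-628790} = \frac{\frac{1}{2} \frac{1}{7^{2}}}{-628790} = \frac{1}{2 \cdot 49} \left(- \frac{1}{628790}\right) = \frac{1}{2} \cdot \frac{1}{49} \left(- \frac{1}{628790}\right) = \frac{1}{98} \left(- \frac{1}{628790}\right) = - \frac{1}{61621420}$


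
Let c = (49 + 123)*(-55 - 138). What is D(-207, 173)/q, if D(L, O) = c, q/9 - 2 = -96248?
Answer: 16598/433107 ≈ 0.038323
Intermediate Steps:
q = -866214 (q = 18 + 9*(-96248) = 18 - 866232 = -866214)
c = -33196 (c = 172*(-193) = -33196)
D(L, O) = -33196
D(-207, 173)/q = -33196/(-866214) = -33196*(-1/866214) = 16598/433107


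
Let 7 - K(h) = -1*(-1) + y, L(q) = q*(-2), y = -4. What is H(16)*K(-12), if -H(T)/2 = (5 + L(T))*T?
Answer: 8640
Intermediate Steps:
L(q) = -2*q
H(T) = -2*T*(5 - 2*T) (H(T) = -2*(5 - 2*T)*T = -2*T*(5 - 2*T))
K(h) = 10 (K(h) = 7 - (-1*(-1) - 4) = 7 - (1 - 4) = 7 - 1*(-3) = 7 + 3 = 10)
H(16)*K(-12) = (2*16*(-5 + 2*16))*10 = (2*16*(-5 + 32))*10 = (2*16*27)*10 = 864*10 = 8640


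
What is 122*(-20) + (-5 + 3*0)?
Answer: -2445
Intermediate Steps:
122*(-20) + (-5 + 3*0) = -2440 + (-5 + 0) = -2440 - 5 = -2445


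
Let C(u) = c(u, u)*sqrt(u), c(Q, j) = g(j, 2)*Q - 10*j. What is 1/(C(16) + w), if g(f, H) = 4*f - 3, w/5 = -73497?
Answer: -1/364221 ≈ -2.7456e-6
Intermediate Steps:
w = -367485 (w = 5*(-73497) = -367485)
g(f, H) = -3 + 4*f
c(Q, j) = -10*j + Q*(-3 + 4*j) (c(Q, j) = (-3 + 4*j)*Q - 10*j = Q*(-3 + 4*j) - 10*j = -10*j + Q*(-3 + 4*j))
C(u) = sqrt(u)*(-10*u + u*(-3 + 4*u)) (C(u) = (-10*u + u*(-3 + 4*u))*sqrt(u) = sqrt(u)*(-10*u + u*(-3 + 4*u)))
1/(C(16) + w) = 1/(16**(3/2)*(-13 + 4*16) - 367485) = 1/(64*(-13 + 64) - 367485) = 1/(64*51 - 367485) = 1/(3264 - 367485) = 1/(-364221) = -1/364221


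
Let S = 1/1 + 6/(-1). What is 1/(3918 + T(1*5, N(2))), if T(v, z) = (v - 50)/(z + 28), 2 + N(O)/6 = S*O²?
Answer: 104/407517 ≈ 0.00025520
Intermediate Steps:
S = -5 (S = 1*1 + 6*(-1) = 1 - 6 = -5)
N(O) = -12 - 30*O² (N(O) = -12 + 6*(-5*O²) = -12 - 30*O²)
T(v, z) = (-50 + v)/(28 + z)
1/(3918 + T(1*5, N(2))) = 1/(3918 + (-50 + 1*5)/(28 + (-12 - 30*2²))) = 1/(3918 + (-50 + 5)/(28 + (-12 - 30*4))) = 1/(3918 - 45/(28 + (-12 - 120))) = 1/(3918 - 45/(28 - 132)) = 1/(3918 - 45/(-104)) = 1/(3918 - 1/104*(-45)) = 1/(3918 + 45/104) = 1/(407517/104) = 104/407517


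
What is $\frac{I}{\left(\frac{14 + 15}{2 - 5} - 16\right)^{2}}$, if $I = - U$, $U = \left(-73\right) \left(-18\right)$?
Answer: $- \frac{11826}{5929} \approx -1.9946$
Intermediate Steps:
$U = 1314$
$I = -1314$ ($I = \left(-1\right) 1314 = -1314$)
$\frac{I}{\left(\frac{14 + 15}{2 - 5} - 16\right)^{2}} = - \frac{1314}{\left(\frac{14 + 15}{2 - 5} - 16\right)^{2}} = - \frac{1314}{\left(\frac{29}{-3} - 16\right)^{2}} = - \frac{1314}{\left(29 \left(- \frac{1}{3}\right) - 16\right)^{2}} = - \frac{1314}{\left(- \frac{29}{3} - 16\right)^{2}} = - \frac{1314}{\left(- \frac{77}{3}\right)^{2}} = - \frac{1314}{\frac{5929}{9}} = \left(-1314\right) \frac{9}{5929} = - \frac{11826}{5929}$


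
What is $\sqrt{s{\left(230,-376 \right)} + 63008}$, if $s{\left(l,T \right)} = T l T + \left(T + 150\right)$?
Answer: $3 \sqrt{3619918} \approx 5707.8$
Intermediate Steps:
$s{\left(l,T \right)} = 150 + T + l T^{2}$ ($s{\left(l,T \right)} = l T^{2} + \left(150 + T\right) = 150 + T + l T^{2}$)
$\sqrt{s{\left(230,-376 \right)} + 63008} = \sqrt{\left(150 - 376 + 230 \left(-376\right)^{2}\right) + 63008} = \sqrt{\left(150 - 376 + 230 \cdot 141376\right) + 63008} = \sqrt{\left(150 - 376 + 32516480\right) + 63008} = \sqrt{32516254 + 63008} = \sqrt{32579262} = 3 \sqrt{3619918}$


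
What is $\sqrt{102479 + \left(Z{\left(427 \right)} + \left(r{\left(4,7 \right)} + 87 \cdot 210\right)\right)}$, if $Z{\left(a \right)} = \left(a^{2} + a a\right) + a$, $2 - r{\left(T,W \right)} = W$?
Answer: $3 \sqrt{53981} \approx 697.01$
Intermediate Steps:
$r{\left(T,W \right)} = 2 - W$
$Z{\left(a \right)} = a + 2 a^{2}$ ($Z{\left(a \right)} = \left(a^{2} + a^{2}\right) + a = 2 a^{2} + a = a + 2 a^{2}$)
$\sqrt{102479 + \left(Z{\left(427 \right)} + \left(r{\left(4,7 \right)} + 87 \cdot 210\right)\right)} = \sqrt{102479 + \left(427 \left(1 + 2 \cdot 427\right) + \left(\left(2 - 7\right) + 87 \cdot 210\right)\right)} = \sqrt{102479 + \left(427 \left(1 + 854\right) + \left(\left(2 - 7\right) + 18270\right)\right)} = \sqrt{102479 + \left(427 \cdot 855 + \left(-5 + 18270\right)\right)} = \sqrt{102479 + \left(365085 + 18265\right)} = \sqrt{102479 + 383350} = \sqrt{485829} = 3 \sqrt{53981}$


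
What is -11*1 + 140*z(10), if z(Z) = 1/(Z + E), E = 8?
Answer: -29/9 ≈ -3.2222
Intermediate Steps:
z(Z) = 1/(8 + Z) (z(Z) = 1/(Z + 8) = 1/(8 + Z))
-11*1 + 140*z(10) = -11*1 + 140/(8 + 10) = -11 + 140/18 = -11 + 140*(1/18) = -11 + 70/9 = -29/9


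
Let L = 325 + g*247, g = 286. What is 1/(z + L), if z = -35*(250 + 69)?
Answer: 1/59802 ≈ 1.6722e-5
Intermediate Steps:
L = 70967 (L = 325 + 286*247 = 325 + 70642 = 70967)
z = -11165 (z = -35*319 = -11165)
1/(z + L) = 1/(-11165 + 70967) = 1/59802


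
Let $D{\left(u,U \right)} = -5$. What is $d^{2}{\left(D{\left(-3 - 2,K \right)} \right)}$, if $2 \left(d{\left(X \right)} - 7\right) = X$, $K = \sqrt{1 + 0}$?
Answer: $\frac{81}{4} \approx 20.25$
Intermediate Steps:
$K = 1$ ($K = \sqrt{1} = 1$)
$d{\left(X \right)} = 7 + \frac{X}{2}$
$d^{2}{\left(D{\left(-3 - 2,K \right)} \right)} = \left(7 + \frac{1}{2} \left(-5\right)\right)^{2} = \left(7 - \frac{5}{2}\right)^{2} = \left(\frac{9}{2}\right)^{2} = \frac{81}{4}$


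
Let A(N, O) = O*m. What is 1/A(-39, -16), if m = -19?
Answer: 1/304 ≈ 0.0032895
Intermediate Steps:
A(N, O) = -19*O (A(N, O) = O*(-19) = -19*O)
1/A(-39, -16) = 1/(-19*(-16)) = 1/304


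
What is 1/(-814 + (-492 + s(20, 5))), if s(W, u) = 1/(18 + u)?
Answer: -23/30037 ≈ -0.00076572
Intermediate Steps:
1/(-814 + (-492 + s(20, 5))) = 1/(-814 + (-492 + 1/(18 + 5))) = 1/(-814 + (-492 + 1/23)) = 1/(-814 - 11315/23) = 1/(-30037/23) = -23/30037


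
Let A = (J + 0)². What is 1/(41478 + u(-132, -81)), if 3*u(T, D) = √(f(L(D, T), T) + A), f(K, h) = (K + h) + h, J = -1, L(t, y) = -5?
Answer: 186651/7741910312 - 3*I*√67/7741910312 ≈ 2.4109e-5 - 3.1718e-9*I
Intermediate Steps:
f(K, h) = K + 2*h
A = 1 (A = (-1 + 0)² = (-1)² = 1)
u(T, D) = √(-4 + 2*T)/3 (u(T, D) = √((-5 + 2*T) + 1)/3 = √(-4 + 2*T)/3)
1/(41478 + u(-132, -81)) = 1/(41478 + √(-4 + 2*(-132))/3) = 1/(41478 + √(-4 - 264)/3) = 1/(41478 + √(-268)/3) = 1/(41478 + (2*I*√67)/3) = 1/(41478 + 2*I*√67/3)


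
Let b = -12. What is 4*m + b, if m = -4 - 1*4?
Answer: -44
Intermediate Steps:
m = -8 (m = -4 - 4 = -8)
4*m + b = 4*(-8) - 12 = -32 - 12 = -44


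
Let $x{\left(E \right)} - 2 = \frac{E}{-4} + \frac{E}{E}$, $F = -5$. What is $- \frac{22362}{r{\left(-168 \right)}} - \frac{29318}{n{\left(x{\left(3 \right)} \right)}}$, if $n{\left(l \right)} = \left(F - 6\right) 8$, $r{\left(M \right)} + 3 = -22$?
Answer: $\frac{1350403}{1100} \approx 1227.6$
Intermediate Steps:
$r{\left(M \right)} = -25$ ($r{\left(M \right)} = -3 - 22 = -25$)
$x{\left(E \right)} = 3 - \frac{E}{4}$ ($x{\left(E \right)} = 2 + \left(\frac{E}{-4} + \frac{E}{E}\right) = 2 + \left(E \left(- \frac{1}{4}\right) + 1\right) = 2 - \left(-1 + \frac{E}{4}\right) = 3 - \frac{E}{4}$)
$n{\left(l \right)} = -88$ ($n{\left(l \right)} = \left(-5 - 6\right) 8 = \left(-11\right) 8 = -88$)
$- \frac{22362}{r{\left(-168 \right)}} - \frac{29318}{n{\left(x{\left(3 \right)} \right)}} = - \frac{22362}{-25} - \frac{29318}{-88} = \left(-22362\right) \left(- \frac{1}{25}\right) - - \frac{14659}{44} = \frac{22362}{25} + \frac{14659}{44} = \frac{1350403}{1100}$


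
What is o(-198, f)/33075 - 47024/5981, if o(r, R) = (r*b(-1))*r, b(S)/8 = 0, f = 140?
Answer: -47024/5981 ≈ -7.8622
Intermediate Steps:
b(S) = 0 (b(S) = 8*0 = 0)
o(r, R) = 0 (o(r, R) = (r*0)*r = 0*r = 0)
o(-198, f)/33075 - 47024/5981 = 0/33075 - 47024/5981 = 0*(1/33075) - 47024*1/5981 = 0 - 47024/5981 = -47024/5981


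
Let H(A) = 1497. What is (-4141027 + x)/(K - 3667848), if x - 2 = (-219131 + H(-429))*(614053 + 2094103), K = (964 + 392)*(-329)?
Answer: 65487884881/457108 ≈ 1.4327e+5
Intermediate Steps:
K = -446124 (K = 1356*(-329) = -446124)
x = -589386822902 (x = 2 + (-219131 + 1497)*(614053 + 2094103) = 2 - 217634*2708156 = 2 - 589386822904 = -589386822902)
(-4141027 + x)/(K - 3667848) = (-4141027 - 589386822902)/(-446124 - 3667848) = -589390963929/(-4113972) = -589390963929*(-1/4113972) = 65487884881/457108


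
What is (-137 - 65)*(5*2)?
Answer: -2020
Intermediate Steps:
(-137 - 65)*(5*2) = -202*10 = -2020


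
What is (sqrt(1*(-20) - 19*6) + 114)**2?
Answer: (114 + I*sqrt(134))**2 ≈ 12862.0 + 2639.3*I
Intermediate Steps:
(sqrt(1*(-20) - 19*6) + 114)**2 = (sqrt(-20 - 114) + 114)**2 = (sqrt(-134) + 114)**2 = (I*sqrt(134) + 114)**2 = (114 + I*sqrt(134))**2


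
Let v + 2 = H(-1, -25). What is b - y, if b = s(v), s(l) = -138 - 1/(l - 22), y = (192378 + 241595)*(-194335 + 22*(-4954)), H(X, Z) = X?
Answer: 3290849803526/25 ≈ 1.3163e+11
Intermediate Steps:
v = -3 (v = -2 - 1 = -3)
y = -131633992279 (y = 433973*(-194335 - 108988) = 433973*(-303323) = -131633992279)
s(l) = -138 - 1/(-22 + l)
b = -3449/25 (b = (3035 - 138*(-3))/(-22 - 3) = (3035 + 414)/(-25) = -1/25*3449 = -3449/25 ≈ -137.96)
b - y = -3449/25 - 1*(-131633992279) = -3449/25 + 131633992279 = 3290849803526/25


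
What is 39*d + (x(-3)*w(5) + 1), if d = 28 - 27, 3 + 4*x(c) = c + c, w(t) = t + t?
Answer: 35/2 ≈ 17.500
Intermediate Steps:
w(t) = 2*t
x(c) = -¾ + c/2 (x(c) = -¾ + (c + c)/4 = -¾ + (2*c)/4 = -¾ + c/2)
d = 1
39*d + (x(-3)*w(5) + 1) = 39*1 + ((-¾ + (½)*(-3))*(2*5) + 1) = 39 + ((-¾ - 3/2)*10 + 1) = 39 + (-9/4*10 + 1) = 39 + (-45/2 + 1) = 39 - 43/2 = 35/2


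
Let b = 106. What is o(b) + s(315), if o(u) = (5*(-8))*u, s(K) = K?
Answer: -3925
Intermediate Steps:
o(u) = -40*u
o(b) + s(315) = -40*106 + 315 = -4240 + 315 = -3925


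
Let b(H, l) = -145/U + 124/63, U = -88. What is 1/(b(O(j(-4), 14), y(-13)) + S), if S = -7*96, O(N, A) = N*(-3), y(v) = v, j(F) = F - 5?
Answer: -5544/3705521 ≈ -0.0014961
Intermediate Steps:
j(F) = -5 + F
O(N, A) = -3*N
b(H, l) = 20047/5544 (b(H, l) = -145/(-88) + 124/63 = -145*(-1/88) + 124*(1/63) = 145/88 + 124/63 = 20047/5544)
S = -672
1/(b(O(j(-4), 14), y(-13)) + S) = 1/(20047/5544 - 672) = 1/(-3705521/5544) = -5544/3705521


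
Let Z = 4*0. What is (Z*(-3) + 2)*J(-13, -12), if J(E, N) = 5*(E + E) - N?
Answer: -236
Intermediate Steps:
Z = 0
J(E, N) = -N + 10*E (J(E, N) = 5*(2*E) - N = 10*E - N = -N + 10*E)
(Z*(-3) + 2)*J(-13, -12) = (0*(-3) + 2)*(-1*(-12) + 10*(-13)) = (0 + 2)*(12 - 130) = 2*(-118) = -236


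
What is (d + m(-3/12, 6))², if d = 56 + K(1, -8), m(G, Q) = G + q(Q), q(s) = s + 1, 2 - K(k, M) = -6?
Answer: 80089/16 ≈ 5005.6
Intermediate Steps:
K(k, M) = 8 (K(k, M) = 2 - 1*(-6) = 2 + 6 = 8)
q(s) = 1 + s
m(G, Q) = 1 + G + Q (m(G, Q) = G + (1 + Q) = 1 + G + Q)
d = 64 (d = 56 + 8 = 64)
(d + m(-3/12, 6))² = (64 + (1 - 3/12 + 6))² = (64 + (1 - 3*1/12 + 6))² = (64 + (1 - ¼ + 6))² = (64 + 27/4)² = (283/4)² = 80089/16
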